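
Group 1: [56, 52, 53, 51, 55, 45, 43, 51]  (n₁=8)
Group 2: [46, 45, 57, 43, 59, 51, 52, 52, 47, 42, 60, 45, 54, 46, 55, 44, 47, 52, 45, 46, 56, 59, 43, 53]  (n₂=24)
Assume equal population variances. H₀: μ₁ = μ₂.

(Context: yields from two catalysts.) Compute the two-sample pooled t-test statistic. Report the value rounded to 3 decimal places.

x̄₁=50.750, s₁=4.559, n₁=8
x̄₂=49.958, s₂=5.706, n₂=24
s_p² = [7·4.559² + 23·5.706²]/30 = 29.8153
SE = √(s_p²·(1/8+1/24)) = 2.2292
t = (50.750−49.958)/2.2292 = 0.3551
df = 30

test statistic = 0.355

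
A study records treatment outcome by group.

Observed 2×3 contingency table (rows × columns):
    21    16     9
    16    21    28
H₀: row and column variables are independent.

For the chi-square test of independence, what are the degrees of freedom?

degrees of freedom = 2

df = (r−1)(c−1) = (2−1)·(3−1) = 2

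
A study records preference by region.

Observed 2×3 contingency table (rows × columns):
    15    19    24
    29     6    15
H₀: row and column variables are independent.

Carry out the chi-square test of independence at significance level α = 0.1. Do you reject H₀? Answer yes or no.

Row totals [58, 50], col totals [44, 25, 39], n=108
χ² = (15−23.63)²/23.63 + (19−13.43)²/13.43 + (24−20.94)²/20.94 + (29−20.37)²/20.37 + (6−11.57)²/11.57 + (15−18.06)²/18.06 = 12.7689
df = 2
p-value (upper-tail) = 0.00169
At α=0.1: p < α → reject H₀

reject H₀: yes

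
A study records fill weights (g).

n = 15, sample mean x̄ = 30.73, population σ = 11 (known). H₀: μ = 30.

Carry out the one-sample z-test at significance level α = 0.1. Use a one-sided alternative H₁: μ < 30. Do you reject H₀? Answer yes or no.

reject H₀: no

SE = σ/√n = 11/√15 = 2.8402
z = (x̄−μ₀)/SE = (30.73−30)/2.8402 = 0.2570
p-value (one-sided, H₁ less) = 0.60142
At α=0.1: p ≥ α → fail to reject H₀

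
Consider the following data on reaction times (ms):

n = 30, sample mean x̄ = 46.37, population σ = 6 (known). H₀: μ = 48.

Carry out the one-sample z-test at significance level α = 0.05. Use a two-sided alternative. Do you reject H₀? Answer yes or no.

SE = σ/√n = 6/√30 = 1.0954
z = (x̄−μ₀)/SE = (46.37−48)/1.0954 = -1.4880
p-value (two-sided) = 0.13676
At α=0.05: p ≥ α → fail to reject H₀

reject H₀: no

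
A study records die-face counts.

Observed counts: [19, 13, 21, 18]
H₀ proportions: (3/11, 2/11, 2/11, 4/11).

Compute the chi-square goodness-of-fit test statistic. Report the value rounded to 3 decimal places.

n = 71; E_i = n·p_i = [19.36, 12.91, 12.91, 25.82]
χ² = (19−19.36)²/19.36 + (13−12.91)²/12.91 + (21−12.91)²/12.91 + (18−25.82)²/25.82 = 7.4460
df = 3

test statistic = 7.446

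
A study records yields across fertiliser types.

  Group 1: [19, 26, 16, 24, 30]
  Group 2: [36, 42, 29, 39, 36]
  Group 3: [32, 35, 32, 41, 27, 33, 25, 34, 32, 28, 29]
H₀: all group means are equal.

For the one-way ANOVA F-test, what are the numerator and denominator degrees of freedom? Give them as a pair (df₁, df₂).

k = 3 groups, N = 21 total
df = (k−1, N−k) = (3−1, 21−3) = (2, 18)

degrees of freedom = [2, 18]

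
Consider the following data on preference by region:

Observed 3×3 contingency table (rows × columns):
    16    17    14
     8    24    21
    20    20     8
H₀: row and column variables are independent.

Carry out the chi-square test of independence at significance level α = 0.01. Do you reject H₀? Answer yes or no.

Row totals [47, 53, 48], col totals [44, 61, 43], n=148
χ² = (16−13.97)²/13.97 + (17−19.37)²/19.37 + (14−13.66)²/13.66 + (8−15.76)²/15.76 + (24−21.84)²/21.84 + (21−15.40)²/15.40 + (20−14.27)²/14.27 + (20−19.78)²/19.78 + (8−13.95)²/13.95 = 11.4998
df = 4
p-value (upper-tail) = 0.02149
At α=0.01: p ≥ α → fail to reject H₀

reject H₀: no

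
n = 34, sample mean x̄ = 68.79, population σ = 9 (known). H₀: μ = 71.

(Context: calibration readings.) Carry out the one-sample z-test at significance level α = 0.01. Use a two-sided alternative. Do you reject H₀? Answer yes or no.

SE = σ/√n = 9/√34 = 1.5435
z = (x̄−μ₀)/SE = (68.79−71)/1.5435 = -1.4318
p-value (two-sided) = 0.15219
At α=0.01: p ≥ α → fail to reject H₀

reject H₀: no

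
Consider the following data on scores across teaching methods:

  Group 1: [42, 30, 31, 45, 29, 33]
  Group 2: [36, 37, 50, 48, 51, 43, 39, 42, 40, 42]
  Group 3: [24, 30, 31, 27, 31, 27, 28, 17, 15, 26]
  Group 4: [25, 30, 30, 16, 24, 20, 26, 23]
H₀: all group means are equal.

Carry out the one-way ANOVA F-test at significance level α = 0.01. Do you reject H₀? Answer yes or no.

Group means [35.00, 42.80, 25.60, 24.25], grand mean 32.000
SSB = Σnᵢ(x̄ᵢ−x̄)² = 2110.500; SSW = ΣΣ(x−x̄ᵢ)² = 913.500
MSB = 2110.500/3 = 703.5000; MSW = 913.500/30 = 30.4500
F = MSB/MSW = 23.1034
df = (3, 30)
p-value (upper-tail) = 0.00000
At α=0.01: p < α → reject H₀

reject H₀: yes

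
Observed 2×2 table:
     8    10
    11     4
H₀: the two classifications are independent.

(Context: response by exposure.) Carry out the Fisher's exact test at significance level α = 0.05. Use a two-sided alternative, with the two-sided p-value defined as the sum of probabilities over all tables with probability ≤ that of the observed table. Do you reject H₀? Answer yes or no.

Margins: r₁=18, r₂=15, c₁=19, c₂=14, n=33
p_obs = C(18,8)·C(15,11)/C(33,19); sum pmf over tables with pmf ≤ p_obs
p-value (two-sided) = 0.15821
At α=0.05: p ≥ α → fail to reject H₀

reject H₀: no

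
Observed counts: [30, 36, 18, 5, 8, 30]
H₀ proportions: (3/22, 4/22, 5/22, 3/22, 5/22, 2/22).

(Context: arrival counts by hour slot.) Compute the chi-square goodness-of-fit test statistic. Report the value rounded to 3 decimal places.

test statistic = 73.933

n = 127; E_i = n·p_i = [17.32, 23.09, 28.86, 17.32, 28.86, 11.55]
χ² = (30−17.32)²/17.32 + (36−23.09)²/23.09 + (18−28.86)²/28.86 + (5−17.32)²/17.32 + (8−28.86)²/28.86 + (30−11.55)²/11.55 = 73.9333
df = 5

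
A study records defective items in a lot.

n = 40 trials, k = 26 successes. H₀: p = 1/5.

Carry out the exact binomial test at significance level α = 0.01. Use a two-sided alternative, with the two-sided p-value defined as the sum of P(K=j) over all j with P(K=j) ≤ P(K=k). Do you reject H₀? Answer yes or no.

Exact binomial: n=40, k=26, p₀=1/5=0.2000
P(X=j) = C(n,j)·p₀^j·(1−p₀)^(n−j); p = Σ P(X=j) over j with P(X=j) ≤ P(X=26)
p-value (two-sided) = 0.00000
At α=0.01: p < α → reject H₀

reject H₀: yes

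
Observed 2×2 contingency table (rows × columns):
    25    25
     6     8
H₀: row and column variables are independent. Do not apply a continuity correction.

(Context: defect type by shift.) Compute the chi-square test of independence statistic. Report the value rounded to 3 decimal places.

Row totals [50, 14], col totals [31, 33], n=64
χ² = (25−24.22)²/24.22 + (25−25.78)²/25.78 + (6−6.78)²/6.78 + (8−7.22)²/7.22 = 0.2234
df = 1

test statistic = 0.223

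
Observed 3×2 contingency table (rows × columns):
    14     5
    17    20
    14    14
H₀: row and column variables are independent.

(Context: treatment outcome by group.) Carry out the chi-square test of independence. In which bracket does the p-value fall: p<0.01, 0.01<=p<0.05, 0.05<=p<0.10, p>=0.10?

Row totals [19, 37, 28], col totals [45, 39], n=84
χ² = (14−10.18)²/10.18 + (5−8.82)²/8.82 + (17−19.82)²/19.82 + (20−17.18)²/17.18 + (14−15.00)²/15.00 + (14−13.00)²/13.00 = 4.0987
df = 2
p-value (upper-tail) = 0.12882
→ bracket: p>=0.10

p-value bracket: p>=0.10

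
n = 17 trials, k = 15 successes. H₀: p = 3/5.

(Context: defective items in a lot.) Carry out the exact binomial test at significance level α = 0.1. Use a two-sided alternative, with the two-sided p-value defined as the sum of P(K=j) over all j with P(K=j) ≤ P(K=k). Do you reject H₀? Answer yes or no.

reject H₀: yes

Exact binomial: n=17, k=15, p₀=3/5=0.6000
P(X=j) = C(n,j)·p₀^j·(1−p₀)^(n−j); p = Σ P(X=j) over j with P(X=j) ≤ P(X=15)
p-value (two-sided) = 0.02291
At α=0.1: p < α → reject H₀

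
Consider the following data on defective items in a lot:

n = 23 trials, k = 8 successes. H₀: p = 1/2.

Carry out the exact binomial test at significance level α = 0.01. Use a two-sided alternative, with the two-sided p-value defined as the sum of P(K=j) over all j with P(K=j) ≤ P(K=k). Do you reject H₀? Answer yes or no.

reject H₀: no

Exact binomial: n=23, k=8, p₀=1/2=0.5000
P(X=j) = C(n,j)·p₀^j·(1−p₀)^(n−j); p = Σ P(X=j) over j with P(X=j) ≤ P(X=8)
p-value (two-sided) = 0.21004
At α=0.01: p ≥ α → fail to reject H₀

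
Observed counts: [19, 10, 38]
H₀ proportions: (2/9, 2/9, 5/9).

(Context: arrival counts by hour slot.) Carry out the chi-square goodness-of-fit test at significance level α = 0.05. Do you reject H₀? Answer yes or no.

n = 67; E_i = n·p_i = [14.89, 14.89, 37.22]
χ² = (19−14.89)²/14.89 + (10−14.89)²/14.89 + (38−37.22)²/37.22 = 2.7567
df = 2
p-value (upper-tail) = 0.25199
At α=0.05: p ≥ α → fail to reject H₀

reject H₀: no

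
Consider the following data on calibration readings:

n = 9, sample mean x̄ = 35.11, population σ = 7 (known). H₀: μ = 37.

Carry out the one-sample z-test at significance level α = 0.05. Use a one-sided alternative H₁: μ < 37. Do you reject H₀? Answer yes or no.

SE = σ/√n = 7/√9 = 2.3333
z = (x̄−μ₀)/SE = (35.11−37)/2.3333 = -0.8100
p-value (one-sided, H₁ less) = 0.20897
At α=0.05: p ≥ α → fail to reject H₀

reject H₀: no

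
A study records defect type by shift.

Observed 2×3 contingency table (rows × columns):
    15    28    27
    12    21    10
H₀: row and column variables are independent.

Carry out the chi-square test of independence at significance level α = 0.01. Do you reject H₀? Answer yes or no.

reject H₀: no

Row totals [70, 43], col totals [27, 49, 37], n=113
χ² = (15−16.73)²/16.73 + (28−30.35)²/30.35 + (27−22.92)²/22.92 + (12−10.27)²/10.27 + (21−18.65)²/18.65 + (10−14.08)²/14.08 = 2.8559
df = 2
p-value (upper-tail) = 0.23980
At α=0.01: p ≥ α → fail to reject H₀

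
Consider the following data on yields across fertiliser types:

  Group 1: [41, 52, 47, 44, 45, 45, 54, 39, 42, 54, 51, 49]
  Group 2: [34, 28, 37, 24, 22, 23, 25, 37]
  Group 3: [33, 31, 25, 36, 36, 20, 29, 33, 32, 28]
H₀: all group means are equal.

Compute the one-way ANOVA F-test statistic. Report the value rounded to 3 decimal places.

test statistic = 37.100

Group means [46.92, 28.75, 30.30], grand mean 36.533
SSB = Σnᵢ(x̄ᵢ−x̄)² = 2166.950; SSW = ΣΣ(x−x̄ᵢ)² = 788.517
MSB = 2166.950/2 = 1083.4750; MSW = 788.517/27 = 29.2043
F = MSB/MSW = 37.0998
df = (2, 27)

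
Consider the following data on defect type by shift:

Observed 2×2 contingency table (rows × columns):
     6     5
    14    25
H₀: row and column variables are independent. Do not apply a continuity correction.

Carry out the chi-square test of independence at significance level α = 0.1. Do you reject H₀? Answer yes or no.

Row totals [11, 39], col totals [20, 30], n=50
χ² = (6−4.40)²/4.40 + (5−6.60)²/6.60 + (14−15.60)²/15.60 + (25−23.40)²/23.40 = 1.2432
df = 1
p-value (upper-tail) = 0.26485
At α=0.1: p ≥ α → fail to reject H₀

reject H₀: no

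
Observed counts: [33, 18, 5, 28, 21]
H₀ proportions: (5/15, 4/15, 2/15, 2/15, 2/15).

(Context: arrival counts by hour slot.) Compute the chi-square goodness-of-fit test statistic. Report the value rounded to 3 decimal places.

test statistic = 26.971

n = 105; E_i = n·p_i = [35.00, 28.00, 14.00, 14.00, 14.00]
χ² = (33−35.00)²/35.00 + (18−28.00)²/28.00 + (5−14.00)²/14.00 + (28−14.00)²/14.00 + (21−14.00)²/14.00 = 26.9714
df = 4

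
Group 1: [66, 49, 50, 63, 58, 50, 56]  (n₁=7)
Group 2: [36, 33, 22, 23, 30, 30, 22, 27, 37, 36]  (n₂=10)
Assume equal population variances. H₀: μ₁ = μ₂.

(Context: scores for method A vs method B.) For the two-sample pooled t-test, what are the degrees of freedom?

degrees of freedom = 15

df = n₁ + n₂ − 2 = 7 + 10 − 2 = 15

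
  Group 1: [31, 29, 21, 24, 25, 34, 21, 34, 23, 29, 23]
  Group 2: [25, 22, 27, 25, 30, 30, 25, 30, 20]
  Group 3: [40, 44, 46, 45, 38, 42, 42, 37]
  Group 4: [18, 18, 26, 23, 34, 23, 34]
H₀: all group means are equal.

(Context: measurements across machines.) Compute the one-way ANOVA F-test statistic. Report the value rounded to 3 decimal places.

test statistic = 23.056

Group means [26.73, 26.00, 41.75, 25.14], grand mean 29.657
SSB = Σnᵢ(x̄ᵢ−x̄)² = 1527.347; SSW = ΣΣ(x−x̄ᵢ)² = 684.539
MSB = 1527.347/3 = 509.1156; MSW = 684.539/31 = 22.0819
F = MSB/MSW = 23.0558
df = (3, 31)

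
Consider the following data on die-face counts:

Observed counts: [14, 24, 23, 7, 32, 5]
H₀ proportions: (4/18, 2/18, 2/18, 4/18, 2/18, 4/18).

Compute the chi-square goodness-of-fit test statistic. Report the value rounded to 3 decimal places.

n = 105; E_i = n·p_i = [23.33, 11.67, 11.67, 23.33, 11.67, 23.33]
χ² = (14−23.33)²/23.33 + (24−11.67)²/11.67 + (23−11.67)²/11.67 + (7−23.33)²/23.33 + (32−11.67)²/11.67 + (5−23.33)²/23.33 = 89.0571
df = 5

test statistic = 89.057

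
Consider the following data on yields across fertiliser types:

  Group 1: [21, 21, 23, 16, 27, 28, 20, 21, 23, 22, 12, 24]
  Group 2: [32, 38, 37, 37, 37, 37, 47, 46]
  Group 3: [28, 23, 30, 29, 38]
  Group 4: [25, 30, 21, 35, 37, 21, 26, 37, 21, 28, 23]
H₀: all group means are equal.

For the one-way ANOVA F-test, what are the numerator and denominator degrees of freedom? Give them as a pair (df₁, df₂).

k = 4 groups, N = 36 total
df = (k−1, N−k) = (4−1, 36−4) = (3, 32)

degrees of freedom = [3, 32]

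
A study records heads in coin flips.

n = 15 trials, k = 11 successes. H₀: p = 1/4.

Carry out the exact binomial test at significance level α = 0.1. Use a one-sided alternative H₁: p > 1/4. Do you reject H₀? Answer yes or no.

reject H₀: yes

Exact binomial: n=15, k=11, p₀=1/4=0.2500
P(X≥11) from Σ C(n,i)·p₀^i·(1−p₀)^(n−i)
p-value (one-sided, H₁ greater) = 0.00012
At α=0.1: p < α → reject H₀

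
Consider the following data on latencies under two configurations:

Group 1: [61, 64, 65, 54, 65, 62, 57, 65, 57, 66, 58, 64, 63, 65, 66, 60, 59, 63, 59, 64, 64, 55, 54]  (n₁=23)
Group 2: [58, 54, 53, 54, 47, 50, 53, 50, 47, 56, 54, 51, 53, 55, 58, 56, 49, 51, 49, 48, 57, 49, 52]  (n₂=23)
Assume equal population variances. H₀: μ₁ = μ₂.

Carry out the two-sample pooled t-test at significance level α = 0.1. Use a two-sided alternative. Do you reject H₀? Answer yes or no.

reject H₀: yes

x̄₁=61.304, s₁=3.936, n₁=23
x̄₂=52.348, s₂=3.393, n₂=23
s_p² = [22·3.936² + 22·3.393²]/44 = 13.5020
SE = √(s_p²·(1/23+1/23)) = 1.0836
t = (61.304−52.348)/1.0836 = 8.2659
df = 44
p-value (two-sided) = 0.00000
At α=0.1: p < α → reject H₀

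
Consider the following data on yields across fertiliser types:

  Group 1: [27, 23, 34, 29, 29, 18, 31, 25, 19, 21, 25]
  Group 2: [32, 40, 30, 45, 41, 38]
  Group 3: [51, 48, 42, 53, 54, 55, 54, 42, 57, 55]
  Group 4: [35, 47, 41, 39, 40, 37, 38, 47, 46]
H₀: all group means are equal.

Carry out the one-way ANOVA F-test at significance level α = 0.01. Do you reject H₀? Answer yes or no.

Group means [25.55, 37.67, 51.10, 41.11], grand mean 38.556
SSB = Σnᵢ(x̄ᵢ−x̄)² = 3499.039; SSW = ΣΣ(x−x̄ᵢ)² = 839.849
MSB = 3499.039/3 = 1166.3465; MSW = 839.849/32 = 26.2453
F = MSB/MSW = 44.4402
df = (3, 32)
p-value (upper-tail) = 0.00000
At α=0.01: p < α → reject H₀

reject H₀: yes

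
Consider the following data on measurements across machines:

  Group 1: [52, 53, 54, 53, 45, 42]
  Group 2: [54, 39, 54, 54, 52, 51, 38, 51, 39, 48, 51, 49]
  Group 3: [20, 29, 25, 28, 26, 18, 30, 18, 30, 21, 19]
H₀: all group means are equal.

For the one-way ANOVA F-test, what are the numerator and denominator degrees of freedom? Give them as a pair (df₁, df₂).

k = 3 groups, N = 29 total
df = (k−1, N−k) = (3−1, 29−3) = (2, 26)

degrees of freedom = [2, 26]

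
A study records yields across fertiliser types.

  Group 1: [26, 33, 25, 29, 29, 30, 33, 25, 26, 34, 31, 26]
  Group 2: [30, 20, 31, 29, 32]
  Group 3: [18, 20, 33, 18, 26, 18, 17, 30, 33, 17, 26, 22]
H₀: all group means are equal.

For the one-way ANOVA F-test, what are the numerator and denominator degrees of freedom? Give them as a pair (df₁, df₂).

degrees of freedom = [2, 26]

k = 3 groups, N = 29 total
df = (k−1, N−k) = (3−1, 29−3) = (2, 26)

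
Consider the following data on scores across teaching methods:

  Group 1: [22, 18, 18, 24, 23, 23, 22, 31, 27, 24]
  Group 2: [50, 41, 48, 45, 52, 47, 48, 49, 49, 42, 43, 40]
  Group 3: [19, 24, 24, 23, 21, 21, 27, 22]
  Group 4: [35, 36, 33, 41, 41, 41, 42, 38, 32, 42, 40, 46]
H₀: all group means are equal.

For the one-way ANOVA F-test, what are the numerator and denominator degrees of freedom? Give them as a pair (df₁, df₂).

degrees of freedom = [3, 38]

k = 4 groups, N = 42 total
df = (k−1, N−k) = (4−1, 42−4) = (3, 38)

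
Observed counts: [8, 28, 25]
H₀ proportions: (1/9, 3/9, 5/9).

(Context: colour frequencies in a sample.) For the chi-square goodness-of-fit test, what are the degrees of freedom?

degrees of freedom = 2

df = k − 1 = 3 − 1 = 2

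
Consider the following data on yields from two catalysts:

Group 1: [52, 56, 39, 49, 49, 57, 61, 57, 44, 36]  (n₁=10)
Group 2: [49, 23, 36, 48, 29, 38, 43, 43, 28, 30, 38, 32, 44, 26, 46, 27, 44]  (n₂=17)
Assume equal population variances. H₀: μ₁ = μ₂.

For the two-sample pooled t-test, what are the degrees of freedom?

df = n₁ + n₂ − 2 = 10 + 17 − 2 = 25

degrees of freedom = 25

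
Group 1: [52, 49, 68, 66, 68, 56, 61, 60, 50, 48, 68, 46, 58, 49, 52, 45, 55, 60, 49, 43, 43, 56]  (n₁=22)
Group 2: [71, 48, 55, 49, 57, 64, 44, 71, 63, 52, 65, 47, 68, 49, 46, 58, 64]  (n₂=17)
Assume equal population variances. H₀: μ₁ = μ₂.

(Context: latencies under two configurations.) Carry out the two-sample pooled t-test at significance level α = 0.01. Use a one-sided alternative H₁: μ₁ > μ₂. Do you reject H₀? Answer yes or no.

reject H₀: no

x̄₁=54.636, s₁=8.139, n₁=22
x̄₂=57.118, s₂=9.151, n₂=17
s_p² = [21·8.139² + 16·9.151²]/37 = 73.8069
SE = √(s_p²·(1/22+1/17)) = 2.7742
t = (54.636−57.118)/2.7742 = -0.8944
df = 37
p-value (one-sided, H₁ greater) = 0.81156
At α=0.01: p ≥ α → fail to reject H₀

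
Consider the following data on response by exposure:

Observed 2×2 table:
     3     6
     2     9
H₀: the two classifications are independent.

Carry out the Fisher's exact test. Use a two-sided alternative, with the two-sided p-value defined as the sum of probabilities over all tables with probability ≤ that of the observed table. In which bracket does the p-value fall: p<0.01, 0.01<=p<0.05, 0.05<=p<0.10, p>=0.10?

Margins: r₁=9, r₂=11, c₁=5, c₂=15, n=20
p_obs = C(9,3)·C(11,2)/C(20,5); sum pmf over tables with pmf ≤ p_obs
p-value (two-sided) = 0.61687
→ bracket: p>=0.10

p-value bracket: p>=0.10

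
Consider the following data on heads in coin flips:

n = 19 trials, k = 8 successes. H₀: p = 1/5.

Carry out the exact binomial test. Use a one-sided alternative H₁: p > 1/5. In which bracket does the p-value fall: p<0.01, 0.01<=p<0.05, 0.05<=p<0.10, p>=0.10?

Exact binomial: n=19, k=8, p₀=1/5=0.2000
P(X≥8) from Σ C(n,i)·p₀^i·(1−p₀)^(n−i)
p-value (one-sided, H₁ greater) = 0.02328
→ bracket: 0.01<=p<0.05

p-value bracket: 0.01<=p<0.05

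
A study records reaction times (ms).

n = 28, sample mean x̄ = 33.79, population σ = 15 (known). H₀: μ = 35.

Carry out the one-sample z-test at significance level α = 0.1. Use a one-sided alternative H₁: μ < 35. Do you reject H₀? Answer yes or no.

reject H₀: no

SE = σ/√n = 15/√28 = 2.8347
z = (x̄−μ₀)/SE = (33.79−35)/2.8347 = -0.4268
p-value (one-sided, H₁ less) = 0.33475
At α=0.1: p ≥ α → fail to reject H₀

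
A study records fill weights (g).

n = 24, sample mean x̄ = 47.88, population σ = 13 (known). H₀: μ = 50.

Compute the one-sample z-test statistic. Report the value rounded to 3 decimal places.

test statistic = -0.799

SE = σ/√n = 13/√24 = 2.6536
z = (x̄−μ₀)/SE = (47.88−50)/2.6536 = -0.7989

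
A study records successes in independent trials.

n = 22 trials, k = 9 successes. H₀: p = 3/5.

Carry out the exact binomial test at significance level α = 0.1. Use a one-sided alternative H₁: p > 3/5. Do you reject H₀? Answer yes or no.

reject H₀: no

Exact binomial: n=22, k=9, p₀=3/5=0.6000
P(X≥9) from Σ C(n,i)·p₀^i·(1−p₀)^(n−i)
p-value (one-sided, H₁ greater) = 0.97853
At α=0.1: p ≥ α → fail to reject H₀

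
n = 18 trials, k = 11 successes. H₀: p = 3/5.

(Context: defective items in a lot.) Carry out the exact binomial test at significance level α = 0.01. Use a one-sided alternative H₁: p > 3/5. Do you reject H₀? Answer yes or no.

reject H₀: no

Exact binomial: n=18, k=11, p₀=3/5=0.6000
P(X≥11) from Σ C(n,i)·p₀^i·(1−p₀)^(n−i)
p-value (one-sided, H₁ greater) = 0.56344
At α=0.01: p ≥ α → fail to reject H₀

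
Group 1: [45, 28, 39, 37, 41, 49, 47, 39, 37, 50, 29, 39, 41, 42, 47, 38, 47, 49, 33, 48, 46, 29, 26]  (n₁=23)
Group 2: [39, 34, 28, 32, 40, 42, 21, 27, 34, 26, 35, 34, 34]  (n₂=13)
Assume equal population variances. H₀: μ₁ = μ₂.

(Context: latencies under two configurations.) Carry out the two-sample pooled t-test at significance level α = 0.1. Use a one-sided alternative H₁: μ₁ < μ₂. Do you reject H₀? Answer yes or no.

reject H₀: no

x̄₁=40.261, s₁=7.368, n₁=23
x̄₂=32.769, s₂=5.974, n₂=13
s_p² = [22·7.368² + 12·5.974²]/34 = 47.7277
SE = √(s_p²·(1/23+1/13)) = 2.3972
t = (40.261−32.769)/2.3972 = 3.1252
df = 34
p-value (one-sided, H₁ less) = 0.99819
At α=0.1: p ≥ α → fail to reject H₀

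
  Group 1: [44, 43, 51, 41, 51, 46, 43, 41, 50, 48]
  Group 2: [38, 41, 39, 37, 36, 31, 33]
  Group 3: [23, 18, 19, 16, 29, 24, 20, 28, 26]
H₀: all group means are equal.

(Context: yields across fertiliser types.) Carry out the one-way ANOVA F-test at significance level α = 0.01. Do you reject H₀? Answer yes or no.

reject H₀: yes

Group means [45.80, 36.43, 22.56], grand mean 35.231
SSB = Σnᵢ(x̄ᵢ−x̄)² = 2573.079; SSW = ΣΣ(x−x̄ᵢ)² = 381.537
MSB = 2573.079/2 = 1286.5394; MSW = 381.537/23 = 16.5885
F = MSB/MSW = 77.5559
df = (2, 23)
p-value (upper-tail) = 0.00000
At α=0.01: p < α → reject H₀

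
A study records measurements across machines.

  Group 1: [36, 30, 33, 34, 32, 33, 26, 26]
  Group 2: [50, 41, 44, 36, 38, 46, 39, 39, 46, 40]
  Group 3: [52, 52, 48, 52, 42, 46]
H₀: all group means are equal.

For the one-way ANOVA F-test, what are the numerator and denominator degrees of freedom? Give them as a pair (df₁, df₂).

k = 3 groups, N = 24 total
df = (k−1, N−k) = (3−1, 24−3) = (2, 21)

degrees of freedom = [2, 21]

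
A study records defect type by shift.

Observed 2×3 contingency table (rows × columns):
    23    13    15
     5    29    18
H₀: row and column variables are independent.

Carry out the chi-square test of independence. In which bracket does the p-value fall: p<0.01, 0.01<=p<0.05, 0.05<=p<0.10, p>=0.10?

Row totals [51, 52], col totals [28, 42, 33], n=103
χ² = (23−13.86)²/13.86 + (13−20.80)²/20.80 + (15−16.34)²/16.34 + (5−14.14)²/14.14 + (29−21.20)²/21.20 + (18−16.66)²/16.66 = 17.9314
df = 2
p-value (upper-tail) = 0.00013
→ bracket: p<0.01

p-value bracket: p<0.01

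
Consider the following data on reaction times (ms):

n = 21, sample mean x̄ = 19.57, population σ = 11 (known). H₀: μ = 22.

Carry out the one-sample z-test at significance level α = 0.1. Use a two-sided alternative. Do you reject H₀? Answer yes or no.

reject H₀: no

SE = σ/√n = 11/√21 = 2.4004
z = (x̄−μ₀)/SE = (19.57−22)/2.4004 = -1.0123
p-value (two-sided) = 0.31138
At α=0.1: p ≥ α → fail to reject H₀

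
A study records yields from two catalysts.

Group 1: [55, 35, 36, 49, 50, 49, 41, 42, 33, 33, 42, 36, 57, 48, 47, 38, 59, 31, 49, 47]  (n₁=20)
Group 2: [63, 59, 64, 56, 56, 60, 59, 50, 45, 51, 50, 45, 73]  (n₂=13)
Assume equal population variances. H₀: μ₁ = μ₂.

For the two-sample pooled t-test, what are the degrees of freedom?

degrees of freedom = 31

df = n₁ + n₂ − 2 = 20 + 13 − 2 = 31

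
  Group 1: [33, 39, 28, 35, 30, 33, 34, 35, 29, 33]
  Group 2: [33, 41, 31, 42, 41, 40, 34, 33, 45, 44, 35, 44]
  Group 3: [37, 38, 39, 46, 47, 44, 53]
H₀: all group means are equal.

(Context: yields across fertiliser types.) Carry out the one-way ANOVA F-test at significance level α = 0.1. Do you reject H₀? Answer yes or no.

reject H₀: yes

Group means [32.90, 38.58, 43.43], grand mean 37.793
SSB = Σnᵢ(x̄ᵢ−x̄)² = 469.228; SSW = ΣΣ(x−x̄ᵢ)² = 575.531
MSB = 469.228/2 = 234.6138; MSW = 575.531/26 = 22.1358
F = MSB/MSW = 10.5988
df = (2, 26)
p-value (upper-tail) = 0.00043
At α=0.1: p < α → reject H₀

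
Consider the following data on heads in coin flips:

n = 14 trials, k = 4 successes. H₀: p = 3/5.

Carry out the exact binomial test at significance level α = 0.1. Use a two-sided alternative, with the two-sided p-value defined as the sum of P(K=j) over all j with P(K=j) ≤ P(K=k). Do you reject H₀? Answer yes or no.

Exact binomial: n=14, k=4, p₀=3/5=0.6000
P(X=j) = C(n,j)·p₀^j·(1−p₀)^(n−j); p = Σ P(X=j) over j with P(X=j) ≤ P(X=4)
p-value (two-sided) = 0.02561
At α=0.1: p < α → reject H₀

reject H₀: yes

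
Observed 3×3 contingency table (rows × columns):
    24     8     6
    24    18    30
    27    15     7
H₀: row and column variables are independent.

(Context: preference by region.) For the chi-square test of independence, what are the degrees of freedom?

df = (r−1)(c−1) = (3−1)·(3−1) = 4

degrees of freedom = 4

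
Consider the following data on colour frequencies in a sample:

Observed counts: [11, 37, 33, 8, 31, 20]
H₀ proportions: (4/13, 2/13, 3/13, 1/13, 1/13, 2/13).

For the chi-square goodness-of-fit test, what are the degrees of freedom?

df = k − 1 = 6 − 1 = 5

degrees of freedom = 5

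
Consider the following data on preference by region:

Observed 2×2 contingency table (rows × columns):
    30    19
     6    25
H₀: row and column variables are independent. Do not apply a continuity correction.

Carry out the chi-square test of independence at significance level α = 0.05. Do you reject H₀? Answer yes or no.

reject H₀: yes

Row totals [49, 31], col totals [36, 44], n=80
χ² = (30−22.05)²/22.05 + (19−26.95)²/26.95 + (6−13.95)²/13.95 + (25−17.05)²/17.05 = 13.4490
df = 1
p-value (upper-tail) = 0.00025
At α=0.05: p < α → reject H₀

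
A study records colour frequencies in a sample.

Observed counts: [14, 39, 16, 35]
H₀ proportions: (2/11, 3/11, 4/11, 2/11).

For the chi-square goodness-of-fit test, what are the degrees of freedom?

df = k − 1 = 4 − 1 = 3

degrees of freedom = 3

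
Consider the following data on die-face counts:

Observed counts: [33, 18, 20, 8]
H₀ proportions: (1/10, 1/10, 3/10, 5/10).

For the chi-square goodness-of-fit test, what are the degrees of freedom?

df = k − 1 = 4 − 1 = 3

degrees of freedom = 3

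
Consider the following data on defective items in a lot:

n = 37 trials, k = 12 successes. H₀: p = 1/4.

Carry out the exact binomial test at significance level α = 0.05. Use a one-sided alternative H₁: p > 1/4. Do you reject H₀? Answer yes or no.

Exact binomial: n=37, k=12, p₀=1/4=0.2500
P(X≥12) from Σ C(n,i)·p₀^i·(1−p₀)^(n−i)
p-value (one-sided, H₁ greater) = 0.19402
At α=0.05: p ≥ α → fail to reject H₀

reject H₀: no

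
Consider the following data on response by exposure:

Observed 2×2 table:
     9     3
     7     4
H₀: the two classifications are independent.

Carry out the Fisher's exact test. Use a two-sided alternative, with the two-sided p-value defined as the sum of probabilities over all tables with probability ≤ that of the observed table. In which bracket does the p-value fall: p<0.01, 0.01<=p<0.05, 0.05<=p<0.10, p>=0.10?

p-value bracket: p>=0.10

Margins: r₁=12, r₂=11, c₁=16, c₂=7, n=23
p_obs = C(12,9)·C(11,7)/C(23,16); sum pmf over tables with pmf ≤ p_obs
p-value (two-sided) = 0.66685
→ bracket: p>=0.10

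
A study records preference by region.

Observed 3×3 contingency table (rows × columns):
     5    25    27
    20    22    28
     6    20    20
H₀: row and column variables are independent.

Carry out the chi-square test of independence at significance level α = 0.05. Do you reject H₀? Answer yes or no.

Row totals [57, 70, 46], col totals [31, 67, 75], n=173
χ² = (5−10.21)²/10.21 + (25−22.08)²/22.08 + (27−24.71)²/24.71 + (20−12.54)²/12.54 + (22−27.11)²/27.11 + (28−30.35)²/30.35 + (6−8.24)²/8.24 + (20−17.82)²/17.82 + (20−19.94)²/19.94 = 9.7168
df = 4
p-value (upper-tail) = 0.04548
At α=0.05: p < α → reject H₀

reject H₀: yes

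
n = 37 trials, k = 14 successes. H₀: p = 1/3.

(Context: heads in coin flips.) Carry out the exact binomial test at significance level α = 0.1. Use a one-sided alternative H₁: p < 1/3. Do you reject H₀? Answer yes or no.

reject H₀: no

Exact binomial: n=37, k=14, p₀=1/3=0.3333
P(X≤14) from Σ C(n,i)·p₀^i·(1−p₀)^(n−i)
p-value (one-sided, H₁ less) = 0.77741
At α=0.1: p ≥ α → fail to reject H₀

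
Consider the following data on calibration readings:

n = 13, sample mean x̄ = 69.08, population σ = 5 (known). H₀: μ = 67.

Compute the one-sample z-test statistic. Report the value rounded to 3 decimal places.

SE = σ/√n = 5/√13 = 1.3868
z = (x̄−μ₀)/SE = (69.08−67)/1.3868 = 1.4999

test statistic = 1.500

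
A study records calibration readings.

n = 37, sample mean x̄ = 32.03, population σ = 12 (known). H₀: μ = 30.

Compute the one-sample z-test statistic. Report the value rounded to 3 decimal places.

test statistic = 1.029

SE = σ/√n = 12/√37 = 1.9728
z = (x̄−μ₀)/SE = (32.03−30)/1.9728 = 1.0290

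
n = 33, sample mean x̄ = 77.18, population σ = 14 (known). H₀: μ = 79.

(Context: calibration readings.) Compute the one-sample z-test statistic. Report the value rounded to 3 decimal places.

SE = σ/√n = 14/√33 = 2.4371
z = (x̄−μ₀)/SE = (77.18−79)/2.4371 = -0.7468

test statistic = -0.747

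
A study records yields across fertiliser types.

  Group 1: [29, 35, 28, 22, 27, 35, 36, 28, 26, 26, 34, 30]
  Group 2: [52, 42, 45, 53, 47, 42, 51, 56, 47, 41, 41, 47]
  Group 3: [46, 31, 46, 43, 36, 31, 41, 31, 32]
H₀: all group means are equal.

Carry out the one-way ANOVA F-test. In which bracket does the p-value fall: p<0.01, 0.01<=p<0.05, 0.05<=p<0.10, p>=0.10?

p-value bracket: p<0.01

Group means [29.67, 47.00, 37.44], grand mean 38.091
SSB = Σnᵢ(x̄ᵢ−x̄)² = 1807.838; SSW = ΣΣ(x−x̄ᵢ)² = 844.889
MSB = 1807.838/2 = 903.9192; MSW = 844.889/30 = 28.1630
F = MSB/MSW = 32.0960
df = (2, 30)
p-value (upper-tail) = 0.00000
→ bracket: p<0.01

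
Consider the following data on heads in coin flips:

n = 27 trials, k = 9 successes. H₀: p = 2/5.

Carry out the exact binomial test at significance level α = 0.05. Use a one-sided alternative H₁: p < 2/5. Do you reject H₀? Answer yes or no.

Exact binomial: n=27, k=9, p₀=2/5=0.4000
P(X≤9) from Σ C(n,i)·p₀^i·(1−p₀)^(n−i)
p-value (one-sided, H₁ less) = 0.30873
At α=0.05: p ≥ α → fail to reject H₀

reject H₀: no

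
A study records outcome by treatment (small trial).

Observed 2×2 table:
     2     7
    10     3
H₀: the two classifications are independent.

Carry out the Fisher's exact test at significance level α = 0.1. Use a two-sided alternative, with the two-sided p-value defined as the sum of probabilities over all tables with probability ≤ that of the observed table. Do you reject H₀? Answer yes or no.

Margins: r₁=9, r₂=13, c₁=12, c₂=10, n=22
p_obs = C(9,2)·C(13,10)/C(22,12); sum pmf over tables with pmf ≤ p_obs
p-value (two-sided) = 0.02742
At α=0.1: p < α → reject H₀

reject H₀: yes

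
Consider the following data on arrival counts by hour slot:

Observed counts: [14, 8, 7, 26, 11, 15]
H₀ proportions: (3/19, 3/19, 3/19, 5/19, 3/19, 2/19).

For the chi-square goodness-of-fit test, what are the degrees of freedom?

df = k − 1 = 6 − 1 = 5

degrees of freedom = 5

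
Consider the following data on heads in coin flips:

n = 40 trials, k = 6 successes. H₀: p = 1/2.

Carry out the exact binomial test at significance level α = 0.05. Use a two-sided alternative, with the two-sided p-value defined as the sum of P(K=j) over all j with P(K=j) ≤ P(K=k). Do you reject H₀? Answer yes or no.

reject H₀: yes

Exact binomial: n=40, k=6, p₀=1/2=0.5000
P(X=j) = C(n,j)·p₀^j·(1−p₀)^(n−j); p = Σ P(X=j) over j with P(X=j) ≤ P(X=6)
p-value (two-sided) = 0.00001
At α=0.05: p < α → reject H₀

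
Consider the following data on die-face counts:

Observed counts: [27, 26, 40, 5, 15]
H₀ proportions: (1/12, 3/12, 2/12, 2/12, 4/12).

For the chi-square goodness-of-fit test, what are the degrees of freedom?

degrees of freedom = 4

df = k − 1 = 5 − 1 = 4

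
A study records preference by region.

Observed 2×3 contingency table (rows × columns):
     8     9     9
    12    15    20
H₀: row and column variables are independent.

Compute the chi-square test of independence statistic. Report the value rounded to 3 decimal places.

Row totals [26, 47], col totals [20, 24, 29], n=73
χ² = (8−7.12)²/7.12 + (9−8.55)²/8.55 + (9−10.33)²/10.33 + (12−12.88)²/12.88 + (15−15.45)²/15.45 + (20−18.67)²/18.67 = 0.4702
df = 2

test statistic = 0.470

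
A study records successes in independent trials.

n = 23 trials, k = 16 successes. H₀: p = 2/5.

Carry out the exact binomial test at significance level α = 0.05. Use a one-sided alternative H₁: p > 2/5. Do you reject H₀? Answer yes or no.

reject H₀: yes

Exact binomial: n=23, k=16, p₀=2/5=0.4000
P(X≥16) from Σ C(n,i)·p₀^i·(1−p₀)^(n−i)
p-value (one-sided, H₁ greater) = 0.00397
At α=0.05: p < α → reject H₀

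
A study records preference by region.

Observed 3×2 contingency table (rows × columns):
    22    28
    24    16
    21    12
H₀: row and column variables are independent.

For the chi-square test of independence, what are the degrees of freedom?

degrees of freedom = 2

df = (r−1)(c−1) = (3−1)·(2−1) = 2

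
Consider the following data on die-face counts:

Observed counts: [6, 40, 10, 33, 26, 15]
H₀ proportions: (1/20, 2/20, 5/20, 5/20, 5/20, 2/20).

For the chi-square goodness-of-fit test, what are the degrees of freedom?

df = k − 1 = 6 − 1 = 5

degrees of freedom = 5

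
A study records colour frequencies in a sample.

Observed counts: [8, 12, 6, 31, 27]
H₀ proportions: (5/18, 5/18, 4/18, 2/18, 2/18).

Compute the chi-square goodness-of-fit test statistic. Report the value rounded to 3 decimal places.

n = 84; E_i = n·p_i = [23.33, 23.33, 18.67, 9.33, 9.33]
χ² = (8−23.33)²/23.33 + (12−23.33)²/23.33 + (6−18.67)²/18.67 + (31−9.33)²/9.33 + (27−9.33)²/9.33 = 107.9143
df = 4

test statistic = 107.914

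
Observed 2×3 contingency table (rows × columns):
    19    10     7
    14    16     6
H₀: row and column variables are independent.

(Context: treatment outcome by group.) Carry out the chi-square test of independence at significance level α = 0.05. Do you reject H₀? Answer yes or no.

reject H₀: no

Row totals [36, 36], col totals [33, 26, 13], n=72
χ² = (19−16.50)²/16.50 + (10−13.00)²/13.00 + (7−6.50)²/6.50 + (14−16.50)²/16.50 + (16−13.00)²/13.00 + (6−6.50)²/6.50 = 2.2191
df = 2
p-value (upper-tail) = 0.32970
At α=0.05: p ≥ α → fail to reject H₀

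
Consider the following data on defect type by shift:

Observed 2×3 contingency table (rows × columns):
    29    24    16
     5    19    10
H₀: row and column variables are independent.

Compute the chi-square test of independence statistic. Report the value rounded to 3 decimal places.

Row totals [69, 34], col totals [34, 43, 26], n=103
χ² = (29−22.78)²/22.78 + (24−28.81)²/28.81 + (16−17.42)²/17.42 + (5−11.22)²/11.22 + (19−14.19)²/14.19 + (10−8.58)²/8.58 = 7.9296
df = 2

test statistic = 7.930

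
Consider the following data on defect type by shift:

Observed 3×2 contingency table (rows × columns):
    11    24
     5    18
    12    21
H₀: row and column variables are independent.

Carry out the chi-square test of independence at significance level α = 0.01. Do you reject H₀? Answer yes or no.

reject H₀: no

Row totals [35, 23, 33], col totals [28, 63], n=91
χ² = (11−10.77)²/10.77 + (24−24.23)²/24.23 + (5−7.08)²/7.08 + (18−15.92)²/15.92 + (12−10.15)²/10.15 + (21−22.85)²/22.85 = 1.3724
df = 2
p-value (upper-tail) = 0.50348
At α=0.01: p ≥ α → fail to reject H₀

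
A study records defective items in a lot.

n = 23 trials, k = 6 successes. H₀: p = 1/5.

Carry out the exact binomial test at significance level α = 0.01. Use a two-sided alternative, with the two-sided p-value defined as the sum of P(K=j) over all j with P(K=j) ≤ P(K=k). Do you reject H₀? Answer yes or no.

reject H₀: no

Exact binomial: n=23, k=6, p₀=1/5=0.2000
P(X=j) = C(n,j)·p₀^j·(1−p₀)^(n−j); p = Σ P(X=j) over j with P(X=j) ≤ P(X=6)
p-value (two-sided) = 0.43850
At α=0.01: p ≥ α → fail to reject H₀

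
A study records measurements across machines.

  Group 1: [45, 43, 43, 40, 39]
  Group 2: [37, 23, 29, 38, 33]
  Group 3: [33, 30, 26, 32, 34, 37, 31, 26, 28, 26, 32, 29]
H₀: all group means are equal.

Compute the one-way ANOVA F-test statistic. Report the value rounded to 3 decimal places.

Group means [42.00, 32.00, 30.33], grand mean 33.364
SSB = Σnᵢ(x̄ᵢ−x̄)² = 492.424; SSW = ΣΣ(x−x̄ᵢ)² = 310.667
MSB = 492.424/2 = 246.2121; MSW = 310.667/19 = 16.3509
F = MSB/MSW = 15.0580
df = (2, 19)

test statistic = 15.058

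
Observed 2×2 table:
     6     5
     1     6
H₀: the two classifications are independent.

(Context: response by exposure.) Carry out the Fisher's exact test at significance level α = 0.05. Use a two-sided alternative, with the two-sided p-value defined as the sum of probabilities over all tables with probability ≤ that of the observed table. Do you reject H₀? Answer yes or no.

Margins: r₁=11, r₂=7, c₁=7, c₂=11, n=18
p_obs = C(11,6)·C(7,1)/C(18,7); sum pmf over tables with pmf ≤ p_obs
p-value (two-sided) = 0.15074
At α=0.05: p ≥ α → fail to reject H₀

reject H₀: no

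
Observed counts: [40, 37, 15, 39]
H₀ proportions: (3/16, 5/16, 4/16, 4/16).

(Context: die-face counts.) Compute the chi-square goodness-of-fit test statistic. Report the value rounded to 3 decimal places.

n = 131; E_i = n·p_i = [24.56, 40.94, 32.75, 32.75]
χ² = (40−24.56)²/24.56 + (37−40.94)²/40.94 + (15−32.75)²/32.75 + (39−32.75)²/32.75 = 20.8941
df = 3

test statistic = 20.894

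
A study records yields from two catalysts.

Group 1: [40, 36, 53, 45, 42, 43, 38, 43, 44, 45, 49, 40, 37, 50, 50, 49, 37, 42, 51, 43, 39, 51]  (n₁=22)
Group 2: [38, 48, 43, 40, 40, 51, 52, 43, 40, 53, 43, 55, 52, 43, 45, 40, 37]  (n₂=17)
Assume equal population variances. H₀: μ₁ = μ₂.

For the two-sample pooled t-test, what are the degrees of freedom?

degrees of freedom = 37

df = n₁ + n₂ − 2 = 22 + 17 − 2 = 37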